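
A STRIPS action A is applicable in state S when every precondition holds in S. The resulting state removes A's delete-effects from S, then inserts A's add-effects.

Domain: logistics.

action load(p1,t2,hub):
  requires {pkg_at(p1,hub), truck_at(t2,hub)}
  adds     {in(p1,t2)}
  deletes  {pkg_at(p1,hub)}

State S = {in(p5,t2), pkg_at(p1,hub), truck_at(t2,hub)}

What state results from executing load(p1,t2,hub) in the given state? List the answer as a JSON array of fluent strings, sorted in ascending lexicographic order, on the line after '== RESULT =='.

Progress:
  pre ⊆ S: {pkg_at(p1,hub), truck_at(t2,hub)} ⊆ S  — applicable
  S \ del = {in(p5,t2), truck_at(t2,hub)}
  ∪ add   = {in(p1,t2), in(p5,t2), truck_at(t2,hub)}

== RESULT ==
["in(p1,t2)", "in(p5,t2)", "truck_at(t2,hub)"]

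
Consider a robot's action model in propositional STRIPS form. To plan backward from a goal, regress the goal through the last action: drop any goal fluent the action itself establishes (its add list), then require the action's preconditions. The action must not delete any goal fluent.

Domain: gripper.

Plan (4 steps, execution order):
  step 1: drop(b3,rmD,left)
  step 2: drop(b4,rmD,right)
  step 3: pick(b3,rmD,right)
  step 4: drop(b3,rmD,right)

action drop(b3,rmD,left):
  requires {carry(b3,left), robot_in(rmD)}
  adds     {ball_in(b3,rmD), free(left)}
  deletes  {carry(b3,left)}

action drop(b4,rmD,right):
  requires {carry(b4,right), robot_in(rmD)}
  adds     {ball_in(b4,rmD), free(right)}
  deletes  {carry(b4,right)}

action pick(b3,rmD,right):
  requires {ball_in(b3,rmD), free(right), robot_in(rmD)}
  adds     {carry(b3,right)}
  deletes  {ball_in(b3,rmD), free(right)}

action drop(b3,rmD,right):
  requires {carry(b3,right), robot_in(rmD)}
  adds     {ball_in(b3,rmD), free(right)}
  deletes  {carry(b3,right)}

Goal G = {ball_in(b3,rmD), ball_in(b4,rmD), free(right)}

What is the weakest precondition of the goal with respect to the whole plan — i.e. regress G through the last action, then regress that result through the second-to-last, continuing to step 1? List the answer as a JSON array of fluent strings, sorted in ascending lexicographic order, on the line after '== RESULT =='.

Work backward from the goal:
  through step 4 (drop(b3,rmD,right)): drop {ball_in(b3,rmD), free(right)}, keep {ball_in(b4,rmD)}, require {carry(b3,right), robot_in(rmD)}
    → {ball_in(b4,rmD), carry(b3,right), robot_in(rmD)}
  through step 3 (pick(b3,rmD,right)): drop {carry(b3,right)}, keep {ball_in(b4,rmD), robot_in(rmD)}, require {ball_in(b3,rmD), free(right), robot_in(rmD)}
    → {ball_in(b3,rmD), ball_in(b4,rmD), free(right), robot_in(rmD)}
  through step 2 (drop(b4,rmD,right)): drop {ball_in(b4,rmD), free(right)}, keep {ball_in(b3,rmD), robot_in(rmD)}, require {carry(b4,right), robot_in(rmD)}
    → {ball_in(b3,rmD), carry(b4,right), robot_in(rmD)}
  through step 1 (drop(b3,rmD,left)): drop {ball_in(b3,rmD)}, keep {carry(b4,right), robot_in(rmD)}, require {carry(b3,left), robot_in(rmD)}
    → {carry(b3,left), carry(b4,right), robot_in(rmD)}

== RESULT ==
["carry(b3,left)", "carry(b4,right)", "robot_in(rmD)"]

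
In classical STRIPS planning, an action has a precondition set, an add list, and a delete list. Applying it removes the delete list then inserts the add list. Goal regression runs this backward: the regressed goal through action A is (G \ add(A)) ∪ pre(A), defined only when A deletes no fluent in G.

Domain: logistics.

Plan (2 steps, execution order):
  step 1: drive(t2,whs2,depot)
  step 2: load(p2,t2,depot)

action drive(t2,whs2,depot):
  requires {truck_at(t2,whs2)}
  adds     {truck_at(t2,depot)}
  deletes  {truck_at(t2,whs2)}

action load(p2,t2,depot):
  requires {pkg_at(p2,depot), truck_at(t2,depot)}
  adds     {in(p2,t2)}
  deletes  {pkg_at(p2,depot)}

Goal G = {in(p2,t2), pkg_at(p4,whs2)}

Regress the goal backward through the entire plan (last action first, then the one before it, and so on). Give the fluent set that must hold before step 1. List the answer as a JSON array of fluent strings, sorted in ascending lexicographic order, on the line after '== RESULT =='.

Work backward from the goal:
  through step 2 (load(p2,t2,depot)): drop {in(p2,t2)}, keep {pkg_at(p4,whs2)}, require {pkg_at(p2,depot), truck_at(t2,depot)}
    → {pkg_at(p2,depot), pkg_at(p4,whs2), truck_at(t2,depot)}
  through step 1 (drive(t2,whs2,depot)): drop {truck_at(t2,depot)}, keep {pkg_at(p2,depot), pkg_at(p4,whs2)}, require {truck_at(t2,whs2)}
    → {pkg_at(p2,depot), pkg_at(p4,whs2), truck_at(t2,whs2)}

== RESULT ==
["pkg_at(p2,depot)", "pkg_at(p4,whs2)", "truck_at(t2,whs2)"]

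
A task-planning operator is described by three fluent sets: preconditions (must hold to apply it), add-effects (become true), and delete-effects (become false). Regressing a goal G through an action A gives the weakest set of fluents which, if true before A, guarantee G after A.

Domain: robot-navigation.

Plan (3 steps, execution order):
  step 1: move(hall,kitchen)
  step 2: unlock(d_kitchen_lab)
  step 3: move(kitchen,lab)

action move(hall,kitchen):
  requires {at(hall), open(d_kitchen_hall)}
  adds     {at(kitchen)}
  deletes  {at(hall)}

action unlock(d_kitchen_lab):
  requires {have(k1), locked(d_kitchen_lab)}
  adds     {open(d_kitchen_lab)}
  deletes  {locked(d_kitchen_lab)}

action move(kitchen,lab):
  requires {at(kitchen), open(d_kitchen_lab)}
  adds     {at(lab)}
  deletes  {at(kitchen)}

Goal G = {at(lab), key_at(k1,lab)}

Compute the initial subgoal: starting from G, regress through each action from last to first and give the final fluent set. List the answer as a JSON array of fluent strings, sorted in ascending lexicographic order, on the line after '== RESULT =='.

Regress step by step:
  through step 3 (move(kitchen,lab)): drop {at(lab)}, keep {key_at(k1,lab)}, require {at(kitchen), open(d_kitchen_lab)}
    → {at(kitchen), key_at(k1,lab), open(d_kitchen_lab)}
  through step 2 (unlock(d_kitchen_lab)): drop {open(d_kitchen_lab)}, keep {at(kitchen), key_at(k1,lab)}, require {have(k1), locked(d_kitchen_lab)}
    → {at(kitchen), have(k1), key_at(k1,lab), locked(d_kitchen_lab)}
  through step 1 (move(hall,kitchen)): drop {at(kitchen)}, keep {have(k1), key_at(k1,lab), locked(d_kitchen_lab)}, require {at(hall), open(d_kitchen_hall)}
    → {at(hall), have(k1), key_at(k1,lab), locked(d_kitchen_lab), open(d_kitchen_hall)}

== RESULT ==
["at(hall)", "have(k1)", "key_at(k1,lab)", "locked(d_kitchen_lab)", "open(d_kitchen_hall)"]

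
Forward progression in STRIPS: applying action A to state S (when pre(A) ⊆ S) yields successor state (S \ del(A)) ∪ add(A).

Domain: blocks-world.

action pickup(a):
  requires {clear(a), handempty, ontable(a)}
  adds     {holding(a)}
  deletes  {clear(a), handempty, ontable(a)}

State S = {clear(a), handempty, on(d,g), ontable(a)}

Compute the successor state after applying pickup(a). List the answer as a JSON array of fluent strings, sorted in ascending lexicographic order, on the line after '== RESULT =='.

Progress:
  pre ⊆ S: {clear(a), handempty, ontable(a)} ⊆ S  — applicable
  S \ del = {on(d,g)}
  ∪ add   = {holding(a), on(d,g)}

== RESULT ==
["holding(a)", "on(d,g)"]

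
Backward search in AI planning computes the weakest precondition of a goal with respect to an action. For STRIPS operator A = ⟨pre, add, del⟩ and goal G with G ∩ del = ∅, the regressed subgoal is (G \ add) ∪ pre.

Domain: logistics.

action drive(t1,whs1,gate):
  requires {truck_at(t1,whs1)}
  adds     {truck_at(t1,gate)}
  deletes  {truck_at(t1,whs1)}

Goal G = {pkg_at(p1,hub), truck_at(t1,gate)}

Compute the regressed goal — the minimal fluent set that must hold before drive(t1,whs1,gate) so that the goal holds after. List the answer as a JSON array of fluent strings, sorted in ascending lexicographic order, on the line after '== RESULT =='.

Compute (G \ add) ∪ pre:
  G ∩ del = {}  (empty — regression defined)
  G \ add = {pkg_at(p1,hub), truck_at(t1,gate)} \ {truck_at(t1,gate)} = {pkg_at(p1,hub)}
  ∪ pre   = {pkg_at(p1,hub)} ∪ {truck_at(t1,whs1)}
          = {pkg_at(p1,hub), truck_at(t1,whs1)}

== RESULT ==
["pkg_at(p1,hub)", "truck_at(t1,whs1)"]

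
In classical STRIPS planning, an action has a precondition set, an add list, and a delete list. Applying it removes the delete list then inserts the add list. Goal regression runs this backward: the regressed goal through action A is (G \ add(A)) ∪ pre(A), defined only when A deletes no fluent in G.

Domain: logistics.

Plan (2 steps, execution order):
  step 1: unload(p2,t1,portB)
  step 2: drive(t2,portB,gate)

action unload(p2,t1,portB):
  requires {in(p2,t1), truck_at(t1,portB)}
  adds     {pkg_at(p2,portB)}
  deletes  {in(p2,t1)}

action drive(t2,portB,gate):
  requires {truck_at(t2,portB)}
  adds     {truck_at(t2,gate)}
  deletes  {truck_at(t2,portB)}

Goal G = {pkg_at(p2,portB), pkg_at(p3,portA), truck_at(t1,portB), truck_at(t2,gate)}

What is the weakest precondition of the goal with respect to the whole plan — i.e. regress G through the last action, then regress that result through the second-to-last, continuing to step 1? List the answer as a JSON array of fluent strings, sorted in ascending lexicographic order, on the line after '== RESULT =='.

Regress step by step:
  through step 2 (drive(t2,portB,gate)): drop {truck_at(t2,gate)}, keep {pkg_at(p2,portB), pkg_at(p3,portA), truck_at(t1,portB)}, require {truck_at(t2,portB)}
    → {pkg_at(p2,portB), pkg_at(p3,portA), truck_at(t1,portB), truck_at(t2,portB)}
  through step 1 (unload(p2,t1,portB)): drop {pkg_at(p2,portB)}, keep {pkg_at(p3,portA), truck_at(t1,portB), truck_at(t2,portB)}, require {in(p2,t1), truck_at(t1,portB)}
    → {in(p2,t1), pkg_at(p3,portA), truck_at(t1,portB), truck_at(t2,portB)}

== RESULT ==
["in(p2,t1)", "pkg_at(p3,portA)", "truck_at(t1,portB)", "truck_at(t2,portB)"]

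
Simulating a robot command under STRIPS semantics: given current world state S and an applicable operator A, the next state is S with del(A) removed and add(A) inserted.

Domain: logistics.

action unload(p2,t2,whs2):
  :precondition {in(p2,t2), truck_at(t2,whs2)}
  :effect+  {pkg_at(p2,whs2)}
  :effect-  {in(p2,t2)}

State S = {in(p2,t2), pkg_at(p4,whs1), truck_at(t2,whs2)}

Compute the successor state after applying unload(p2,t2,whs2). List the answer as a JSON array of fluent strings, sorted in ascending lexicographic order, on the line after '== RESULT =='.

Progress:
  pre ⊆ S: {in(p2,t2), truck_at(t2,whs2)} ⊆ S  — applicable
  S \ del = {pkg_at(p4,whs1), truck_at(t2,whs2)}
  ∪ add   = {pkg_at(p2,whs2), pkg_at(p4,whs1), truck_at(t2,whs2)}

== RESULT ==
["pkg_at(p2,whs2)", "pkg_at(p4,whs1)", "truck_at(t2,whs2)"]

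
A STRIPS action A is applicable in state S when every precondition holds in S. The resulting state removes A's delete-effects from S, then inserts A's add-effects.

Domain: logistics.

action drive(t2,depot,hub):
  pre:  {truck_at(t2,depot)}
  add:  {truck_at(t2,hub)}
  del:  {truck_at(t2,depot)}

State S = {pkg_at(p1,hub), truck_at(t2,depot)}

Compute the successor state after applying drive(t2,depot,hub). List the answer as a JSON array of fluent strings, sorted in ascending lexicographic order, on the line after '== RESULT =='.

Progress:
  pre ⊆ S: {truck_at(t2,depot)} ⊆ S  — applicable
  S \ del = {pkg_at(p1,hub)}
  ∪ add   = {pkg_at(p1,hub), truck_at(t2,hub)}

== RESULT ==
["pkg_at(p1,hub)", "truck_at(t2,hub)"]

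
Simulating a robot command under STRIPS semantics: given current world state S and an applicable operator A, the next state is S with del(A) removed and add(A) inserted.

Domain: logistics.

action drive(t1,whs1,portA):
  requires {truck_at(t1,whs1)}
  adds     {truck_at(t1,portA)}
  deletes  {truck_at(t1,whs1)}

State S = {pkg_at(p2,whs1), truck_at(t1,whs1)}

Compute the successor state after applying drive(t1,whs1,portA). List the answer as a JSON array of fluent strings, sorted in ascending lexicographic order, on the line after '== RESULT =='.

Compute (S \ del) ∪ add:
  pre ⊆ S: {truck_at(t1,whs1)} ⊆ S  — applicable
  S \ del = {pkg_at(p2,whs1)}
  ∪ add   = {pkg_at(p2,whs1), truck_at(t1,portA)}

== RESULT ==
["pkg_at(p2,whs1)", "truck_at(t1,portA)"]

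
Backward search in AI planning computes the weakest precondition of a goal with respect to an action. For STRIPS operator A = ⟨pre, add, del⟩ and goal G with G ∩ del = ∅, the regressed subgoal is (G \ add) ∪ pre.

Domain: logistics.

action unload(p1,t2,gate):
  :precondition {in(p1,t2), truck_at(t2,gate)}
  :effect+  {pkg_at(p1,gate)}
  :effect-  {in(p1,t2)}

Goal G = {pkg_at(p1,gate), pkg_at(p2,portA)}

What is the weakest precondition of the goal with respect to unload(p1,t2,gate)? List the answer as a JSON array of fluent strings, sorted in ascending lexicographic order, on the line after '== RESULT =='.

Compute (G \ add) ∪ pre:
  G ∩ del = {}  (empty — regression defined)
  G \ add = {pkg_at(p1,gate), pkg_at(p2,portA)} \ {pkg_at(p1,gate)} = {pkg_at(p2,portA)}
  ∪ pre   = {pkg_at(p2,portA)} ∪ {in(p1,t2), truck_at(t2,gate)}
          = {in(p1,t2), pkg_at(p2,portA), truck_at(t2,gate)}

== RESULT ==
["in(p1,t2)", "pkg_at(p2,portA)", "truck_at(t2,gate)"]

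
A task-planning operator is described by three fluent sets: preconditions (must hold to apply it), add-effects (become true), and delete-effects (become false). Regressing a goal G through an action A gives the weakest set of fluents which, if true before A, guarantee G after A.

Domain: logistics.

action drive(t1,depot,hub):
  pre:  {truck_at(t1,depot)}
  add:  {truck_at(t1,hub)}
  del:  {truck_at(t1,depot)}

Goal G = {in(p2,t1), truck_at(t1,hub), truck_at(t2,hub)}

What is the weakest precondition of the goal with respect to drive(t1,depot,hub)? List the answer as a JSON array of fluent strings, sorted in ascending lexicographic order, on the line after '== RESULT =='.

Compute (G \ add) ∪ pre:
  G ∩ del = {}  (empty — regression defined)
  G \ add = {in(p2,t1), truck_at(t1,hub), truck_at(t2,hub)} \ {truck_at(t1,hub)} = {in(p2,t1), truck_at(t2,hub)}
  ∪ pre   = {in(p2,t1), truck_at(t2,hub)} ∪ {truck_at(t1,depot)}
          = {in(p2,t1), truck_at(t1,depot), truck_at(t2,hub)}

== RESULT ==
["in(p2,t1)", "truck_at(t1,depot)", "truck_at(t2,hub)"]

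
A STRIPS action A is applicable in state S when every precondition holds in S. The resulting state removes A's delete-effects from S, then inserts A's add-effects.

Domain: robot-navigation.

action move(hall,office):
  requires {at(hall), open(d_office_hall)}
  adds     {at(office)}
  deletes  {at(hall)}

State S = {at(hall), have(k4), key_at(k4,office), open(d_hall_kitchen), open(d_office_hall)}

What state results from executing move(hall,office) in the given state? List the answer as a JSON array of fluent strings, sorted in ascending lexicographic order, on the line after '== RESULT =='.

Progress:
  pre ⊆ S: {at(hall), open(d_office_hall)} ⊆ S  — applicable
  S \ del = {have(k4), key_at(k4,office), open(d_hall_kitchen), open(d_office_hall)}
  ∪ add   = {at(office), have(k4), key_at(k4,office), open(d_hall_kitchen), open(d_office_hall)}

== RESULT ==
["at(office)", "have(k4)", "key_at(k4,office)", "open(d_hall_kitchen)", "open(d_office_hall)"]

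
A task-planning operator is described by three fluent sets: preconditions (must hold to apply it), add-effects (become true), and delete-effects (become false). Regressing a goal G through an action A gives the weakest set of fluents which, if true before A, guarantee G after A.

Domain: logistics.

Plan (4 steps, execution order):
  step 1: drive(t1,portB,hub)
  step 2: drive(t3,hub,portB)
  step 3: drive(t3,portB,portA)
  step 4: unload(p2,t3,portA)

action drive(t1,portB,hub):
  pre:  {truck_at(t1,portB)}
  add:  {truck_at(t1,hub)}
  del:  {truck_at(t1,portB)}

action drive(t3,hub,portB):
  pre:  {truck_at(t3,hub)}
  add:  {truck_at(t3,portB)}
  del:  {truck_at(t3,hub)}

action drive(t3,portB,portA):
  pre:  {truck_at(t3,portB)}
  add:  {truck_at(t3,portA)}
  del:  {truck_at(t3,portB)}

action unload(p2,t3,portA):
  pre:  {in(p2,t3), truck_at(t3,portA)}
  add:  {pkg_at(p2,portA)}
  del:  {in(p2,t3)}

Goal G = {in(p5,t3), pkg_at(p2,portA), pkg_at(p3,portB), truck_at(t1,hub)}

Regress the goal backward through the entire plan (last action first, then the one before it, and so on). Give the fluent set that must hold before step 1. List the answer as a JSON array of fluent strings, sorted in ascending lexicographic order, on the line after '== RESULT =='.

Work backward from the goal:
  through step 4 (unload(p2,t3,portA)): drop {pkg_at(p2,portA)}, keep {in(p5,t3), pkg_at(p3,portB), truck_at(t1,hub)}, require {in(p2,t3), truck_at(t3,portA)}
    → {in(p2,t3), in(p5,t3), pkg_at(p3,portB), truck_at(t1,hub), truck_at(t3,portA)}
  through step 3 (drive(t3,portB,portA)): drop {truck_at(t3,portA)}, keep {in(p2,t3), in(p5,t3), pkg_at(p3,portB), truck_at(t1,hub)}, require {truck_at(t3,portB)}
    → {in(p2,t3), in(p5,t3), pkg_at(p3,portB), truck_at(t1,hub), truck_at(t3,portB)}
  through step 2 (drive(t3,hub,portB)): drop {truck_at(t3,portB)}, keep {in(p2,t3), in(p5,t3), pkg_at(p3,portB), truck_at(t1,hub)}, require {truck_at(t3,hub)}
    → {in(p2,t3), in(p5,t3), pkg_at(p3,portB), truck_at(t1,hub), truck_at(t3,hub)}
  through step 1 (drive(t1,portB,hub)): drop {truck_at(t1,hub)}, keep {in(p2,t3), in(p5,t3), pkg_at(p3,portB), truck_at(t3,hub)}, require {truck_at(t1,portB)}
    → {in(p2,t3), in(p5,t3), pkg_at(p3,portB), truck_at(t1,portB), truck_at(t3,hub)}

== RESULT ==
["in(p2,t3)", "in(p5,t3)", "pkg_at(p3,portB)", "truck_at(t1,portB)", "truck_at(t3,hub)"]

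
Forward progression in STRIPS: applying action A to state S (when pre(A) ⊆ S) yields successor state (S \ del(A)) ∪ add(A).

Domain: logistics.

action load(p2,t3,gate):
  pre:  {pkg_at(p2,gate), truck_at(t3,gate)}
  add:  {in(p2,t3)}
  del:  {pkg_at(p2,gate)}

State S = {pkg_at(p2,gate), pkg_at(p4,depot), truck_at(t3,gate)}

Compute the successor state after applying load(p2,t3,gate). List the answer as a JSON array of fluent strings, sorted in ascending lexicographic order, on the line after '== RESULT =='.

Progress:
  pre ⊆ S: {pkg_at(p2,gate), truck_at(t3,gate)} ⊆ S  — applicable
  S \ del = {pkg_at(p4,depot), truck_at(t3,gate)}
  ∪ add   = {in(p2,t3), pkg_at(p4,depot), truck_at(t3,gate)}

== RESULT ==
["in(p2,t3)", "pkg_at(p4,depot)", "truck_at(t3,gate)"]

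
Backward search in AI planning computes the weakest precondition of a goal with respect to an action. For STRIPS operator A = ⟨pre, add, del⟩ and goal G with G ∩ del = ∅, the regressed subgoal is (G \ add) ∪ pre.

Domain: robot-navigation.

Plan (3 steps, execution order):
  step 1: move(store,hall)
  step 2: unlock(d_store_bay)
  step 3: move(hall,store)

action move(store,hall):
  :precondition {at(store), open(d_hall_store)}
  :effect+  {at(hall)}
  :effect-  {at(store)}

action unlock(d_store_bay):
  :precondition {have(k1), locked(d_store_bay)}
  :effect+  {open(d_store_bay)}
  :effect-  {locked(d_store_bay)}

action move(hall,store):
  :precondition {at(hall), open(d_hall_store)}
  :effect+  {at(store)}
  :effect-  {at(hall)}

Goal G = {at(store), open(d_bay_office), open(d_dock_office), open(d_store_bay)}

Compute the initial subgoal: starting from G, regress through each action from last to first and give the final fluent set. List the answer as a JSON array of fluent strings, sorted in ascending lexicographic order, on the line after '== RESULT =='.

Work backward from the goal:
  through step 3 (move(hall,store)): drop {at(store)}, keep {open(d_bay_office), open(d_dock_office), open(d_store_bay)}, require {at(hall), open(d_hall_store)}
    → {at(hall), open(d_bay_office), open(d_dock_office), open(d_hall_store), open(d_store_bay)}
  through step 2 (unlock(d_store_bay)): drop {open(d_store_bay)}, keep {at(hall), open(d_bay_office), open(d_dock_office), open(d_hall_store)}, require {have(k1), locked(d_store_bay)}
    → {at(hall), have(k1), locked(d_store_bay), open(d_bay_office), open(d_dock_office), open(d_hall_store)}
  through step 1 (move(store,hall)): drop {at(hall)}, keep {have(k1), locked(d_store_bay), open(d_bay_office), open(d_dock_office), open(d_hall_store)}, require {at(store), open(d_hall_store)}
    → {at(store), have(k1), locked(d_store_bay), open(d_bay_office), open(d_dock_office), open(d_hall_store)}

== RESULT ==
["at(store)", "have(k1)", "locked(d_store_bay)", "open(d_bay_office)", "open(d_dock_office)", "open(d_hall_store)"]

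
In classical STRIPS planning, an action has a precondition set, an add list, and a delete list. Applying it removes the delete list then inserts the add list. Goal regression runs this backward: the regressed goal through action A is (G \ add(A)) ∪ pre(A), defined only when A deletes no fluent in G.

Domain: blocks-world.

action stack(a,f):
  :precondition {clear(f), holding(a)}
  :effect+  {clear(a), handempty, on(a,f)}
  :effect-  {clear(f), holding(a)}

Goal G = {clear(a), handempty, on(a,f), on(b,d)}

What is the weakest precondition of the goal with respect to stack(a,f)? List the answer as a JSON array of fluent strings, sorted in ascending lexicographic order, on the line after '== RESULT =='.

Compute (G \ add) ∪ pre:
  G ∩ del = {}  (empty — regression defined)
  G \ add = {clear(a), handempty, on(a,f), on(b,d)} \ {clear(a), handempty, on(a,f)} = {on(b,d)}
  ∪ pre   = {on(b,d)} ∪ {clear(f), holding(a)}
          = {clear(f), holding(a), on(b,d)}

== RESULT ==
["clear(f)", "holding(a)", "on(b,d)"]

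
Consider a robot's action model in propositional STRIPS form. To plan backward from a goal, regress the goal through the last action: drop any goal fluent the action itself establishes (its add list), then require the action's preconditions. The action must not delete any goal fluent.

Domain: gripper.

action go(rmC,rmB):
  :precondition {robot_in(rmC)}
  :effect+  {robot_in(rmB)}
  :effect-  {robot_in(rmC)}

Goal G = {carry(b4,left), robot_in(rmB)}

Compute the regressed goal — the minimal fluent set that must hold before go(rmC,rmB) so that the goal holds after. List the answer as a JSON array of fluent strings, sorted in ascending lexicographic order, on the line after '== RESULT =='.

Compute (G \ add) ∪ pre:
  G ∩ del = {}  (empty — regression defined)
  G \ add = {carry(b4,left), robot_in(rmB)} \ {robot_in(rmB)} = {carry(b4,left)}
  ∪ pre   = {carry(b4,left)} ∪ {robot_in(rmC)}
          = {carry(b4,left), robot_in(rmC)}

== RESULT ==
["carry(b4,left)", "robot_in(rmC)"]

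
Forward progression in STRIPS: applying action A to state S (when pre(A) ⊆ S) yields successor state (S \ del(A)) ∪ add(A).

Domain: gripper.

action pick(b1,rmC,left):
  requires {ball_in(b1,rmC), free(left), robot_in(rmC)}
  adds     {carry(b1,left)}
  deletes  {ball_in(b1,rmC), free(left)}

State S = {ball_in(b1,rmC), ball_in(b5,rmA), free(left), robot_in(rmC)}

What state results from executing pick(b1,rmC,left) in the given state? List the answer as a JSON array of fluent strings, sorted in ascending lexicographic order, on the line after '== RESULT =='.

Compute (S \ del) ∪ add:
  pre ⊆ S: {ball_in(b1,rmC), free(left), robot_in(rmC)} ⊆ S  — applicable
  S \ del = {ball_in(b5,rmA), robot_in(rmC)}
  ∪ add   = {ball_in(b5,rmA), carry(b1,left), robot_in(rmC)}

== RESULT ==
["ball_in(b5,rmA)", "carry(b1,left)", "robot_in(rmC)"]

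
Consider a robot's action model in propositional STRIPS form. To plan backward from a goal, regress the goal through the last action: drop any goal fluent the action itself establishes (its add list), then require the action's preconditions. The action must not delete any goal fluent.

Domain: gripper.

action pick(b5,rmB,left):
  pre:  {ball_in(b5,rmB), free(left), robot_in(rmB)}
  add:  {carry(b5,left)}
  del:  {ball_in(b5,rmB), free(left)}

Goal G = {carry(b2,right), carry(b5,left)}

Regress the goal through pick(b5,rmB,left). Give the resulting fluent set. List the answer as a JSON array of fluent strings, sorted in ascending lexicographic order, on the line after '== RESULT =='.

Compute (G \ add) ∪ pre:
  G ∩ del = {}  (empty — regression defined)
  G \ add = {carry(b2,right), carry(b5,left)} \ {carry(b5,left)} = {carry(b2,right)}
  ∪ pre   = {carry(b2,right)} ∪ {ball_in(b5,rmB), free(left), robot_in(rmB)}
          = {ball_in(b5,rmB), carry(b2,right), free(left), robot_in(rmB)}

== RESULT ==
["ball_in(b5,rmB)", "carry(b2,right)", "free(left)", "robot_in(rmB)"]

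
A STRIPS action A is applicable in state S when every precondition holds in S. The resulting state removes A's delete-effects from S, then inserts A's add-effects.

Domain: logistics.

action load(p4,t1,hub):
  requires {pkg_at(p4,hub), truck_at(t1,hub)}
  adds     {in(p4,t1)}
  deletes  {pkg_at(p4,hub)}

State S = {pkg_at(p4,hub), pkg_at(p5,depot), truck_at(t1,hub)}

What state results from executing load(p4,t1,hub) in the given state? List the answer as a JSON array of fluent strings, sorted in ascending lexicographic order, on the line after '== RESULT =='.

Progress:
  pre ⊆ S: {pkg_at(p4,hub), truck_at(t1,hub)} ⊆ S  — applicable
  S \ del = {pkg_at(p5,depot), truck_at(t1,hub)}
  ∪ add   = {in(p4,t1), pkg_at(p5,depot), truck_at(t1,hub)}

== RESULT ==
["in(p4,t1)", "pkg_at(p5,depot)", "truck_at(t1,hub)"]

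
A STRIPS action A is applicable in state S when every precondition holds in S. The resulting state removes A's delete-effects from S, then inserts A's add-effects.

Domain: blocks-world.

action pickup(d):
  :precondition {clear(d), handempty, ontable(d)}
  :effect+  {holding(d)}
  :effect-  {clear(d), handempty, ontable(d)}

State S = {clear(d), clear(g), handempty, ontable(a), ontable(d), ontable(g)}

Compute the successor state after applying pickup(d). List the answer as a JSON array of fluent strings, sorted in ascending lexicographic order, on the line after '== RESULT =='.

Compute (S \ del) ∪ add:
  pre ⊆ S: {clear(d), handempty, ontable(d)} ⊆ S  — applicable
  S \ del = {clear(g), ontable(a), ontable(g)}
  ∪ add   = {clear(g), holding(d), ontable(a), ontable(g)}

== RESULT ==
["clear(g)", "holding(d)", "ontable(a)", "ontable(g)"]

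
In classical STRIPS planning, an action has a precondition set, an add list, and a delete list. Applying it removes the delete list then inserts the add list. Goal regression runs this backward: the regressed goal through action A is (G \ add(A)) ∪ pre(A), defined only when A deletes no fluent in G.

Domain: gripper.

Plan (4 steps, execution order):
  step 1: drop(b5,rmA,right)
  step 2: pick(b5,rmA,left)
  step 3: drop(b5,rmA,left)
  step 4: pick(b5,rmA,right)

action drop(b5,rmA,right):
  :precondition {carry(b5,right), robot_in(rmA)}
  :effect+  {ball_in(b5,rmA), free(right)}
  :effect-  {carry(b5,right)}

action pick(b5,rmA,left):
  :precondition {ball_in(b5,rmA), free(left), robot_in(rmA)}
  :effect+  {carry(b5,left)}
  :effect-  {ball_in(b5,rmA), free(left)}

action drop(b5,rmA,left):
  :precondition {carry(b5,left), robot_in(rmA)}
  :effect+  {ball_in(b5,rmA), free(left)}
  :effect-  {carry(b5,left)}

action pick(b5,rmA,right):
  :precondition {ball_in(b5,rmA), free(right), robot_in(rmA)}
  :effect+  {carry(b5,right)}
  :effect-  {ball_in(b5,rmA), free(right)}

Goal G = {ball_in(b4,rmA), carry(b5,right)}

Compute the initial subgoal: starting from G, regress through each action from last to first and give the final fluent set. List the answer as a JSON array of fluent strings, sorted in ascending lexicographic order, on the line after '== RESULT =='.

Regress step by step:
  through step 4 (pick(b5,rmA,right)): drop {carry(b5,right)}, keep {ball_in(b4,rmA)}, require {ball_in(b5,rmA), free(right), robot_in(rmA)}
    → {ball_in(b4,rmA), ball_in(b5,rmA), free(right), robot_in(rmA)}
  through step 3 (drop(b5,rmA,left)): drop {ball_in(b5,rmA)}, keep {ball_in(b4,rmA), free(right), robot_in(rmA)}, require {carry(b5,left), robot_in(rmA)}
    → {ball_in(b4,rmA), carry(b5,left), free(right), robot_in(rmA)}
  through step 2 (pick(b5,rmA,left)): drop {carry(b5,left)}, keep {ball_in(b4,rmA), free(right), robot_in(rmA)}, require {ball_in(b5,rmA), free(left), robot_in(rmA)}
    → {ball_in(b4,rmA), ball_in(b5,rmA), free(left), free(right), robot_in(rmA)}
  through step 1 (drop(b5,rmA,right)): drop {ball_in(b5,rmA), free(right)}, keep {ball_in(b4,rmA), free(left), robot_in(rmA)}, require {carry(b5,right), robot_in(rmA)}
    → {ball_in(b4,rmA), carry(b5,right), free(left), robot_in(rmA)}

== RESULT ==
["ball_in(b4,rmA)", "carry(b5,right)", "free(left)", "robot_in(rmA)"]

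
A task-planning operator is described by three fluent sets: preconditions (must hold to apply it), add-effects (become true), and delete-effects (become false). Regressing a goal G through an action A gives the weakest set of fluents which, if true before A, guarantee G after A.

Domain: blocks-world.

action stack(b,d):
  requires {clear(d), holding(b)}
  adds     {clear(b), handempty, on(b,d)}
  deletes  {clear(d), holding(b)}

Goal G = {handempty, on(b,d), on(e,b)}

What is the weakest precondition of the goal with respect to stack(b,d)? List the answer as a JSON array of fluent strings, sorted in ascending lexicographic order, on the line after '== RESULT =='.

Regress:
  G ∩ del = {}  (empty — regression defined)
  G \ add = {handempty, on(b,d), on(e,b)} \ {clear(b), handempty, on(b,d)} = {on(e,b)}
  ∪ pre   = {on(e,b)} ∪ {clear(d), holding(b)}
          = {clear(d), holding(b), on(e,b)}

== RESULT ==
["clear(d)", "holding(b)", "on(e,b)"]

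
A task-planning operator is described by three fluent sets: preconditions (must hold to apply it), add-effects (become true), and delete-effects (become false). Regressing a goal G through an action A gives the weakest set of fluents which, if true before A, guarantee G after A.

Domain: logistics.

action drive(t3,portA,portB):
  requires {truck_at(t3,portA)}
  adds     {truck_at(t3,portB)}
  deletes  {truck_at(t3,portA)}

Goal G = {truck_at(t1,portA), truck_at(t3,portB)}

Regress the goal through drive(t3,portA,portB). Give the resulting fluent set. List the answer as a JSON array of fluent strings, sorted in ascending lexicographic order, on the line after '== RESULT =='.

Compute (G \ add) ∪ pre:
  G ∩ del = {}  (empty — regression defined)
  G \ add = {truck_at(t1,portA), truck_at(t3,portB)} \ {truck_at(t3,portB)} = {truck_at(t1,portA)}
  ∪ pre   = {truck_at(t1,portA)} ∪ {truck_at(t3,portA)}
          = {truck_at(t1,portA), truck_at(t3,portA)}

== RESULT ==
["truck_at(t1,portA)", "truck_at(t3,portA)"]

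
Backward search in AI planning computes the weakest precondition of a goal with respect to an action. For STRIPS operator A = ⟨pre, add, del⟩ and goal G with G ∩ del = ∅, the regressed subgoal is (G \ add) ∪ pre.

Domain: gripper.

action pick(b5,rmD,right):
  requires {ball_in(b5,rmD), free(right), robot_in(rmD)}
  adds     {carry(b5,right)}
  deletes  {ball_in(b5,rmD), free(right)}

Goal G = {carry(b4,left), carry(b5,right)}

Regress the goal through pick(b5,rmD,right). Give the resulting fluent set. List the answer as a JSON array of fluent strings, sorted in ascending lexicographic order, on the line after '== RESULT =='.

Regress:
  G ∩ del = {}  (empty — regression defined)
  G \ add = {carry(b4,left), carry(b5,right)} \ {carry(b5,right)} = {carry(b4,left)}
  ∪ pre   = {carry(b4,left)} ∪ {ball_in(b5,rmD), free(right), robot_in(rmD)}
          = {ball_in(b5,rmD), carry(b4,left), free(right), robot_in(rmD)}

== RESULT ==
["ball_in(b5,rmD)", "carry(b4,left)", "free(right)", "robot_in(rmD)"]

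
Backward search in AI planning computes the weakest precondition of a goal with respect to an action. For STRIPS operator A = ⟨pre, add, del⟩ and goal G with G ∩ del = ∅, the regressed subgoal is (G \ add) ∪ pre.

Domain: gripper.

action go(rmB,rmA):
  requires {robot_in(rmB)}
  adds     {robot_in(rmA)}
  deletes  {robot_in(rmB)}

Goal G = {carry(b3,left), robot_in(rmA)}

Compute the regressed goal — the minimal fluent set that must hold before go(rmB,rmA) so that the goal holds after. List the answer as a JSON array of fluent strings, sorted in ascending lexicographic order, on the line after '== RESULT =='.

Compute (G \ add) ∪ pre:
  G ∩ del = {}  (empty — regression defined)
  G \ add = {carry(b3,left), robot_in(rmA)} \ {robot_in(rmA)} = {carry(b3,left)}
  ∪ pre   = {carry(b3,left)} ∪ {robot_in(rmB)}
          = {carry(b3,left), robot_in(rmB)}

== RESULT ==
["carry(b3,left)", "robot_in(rmB)"]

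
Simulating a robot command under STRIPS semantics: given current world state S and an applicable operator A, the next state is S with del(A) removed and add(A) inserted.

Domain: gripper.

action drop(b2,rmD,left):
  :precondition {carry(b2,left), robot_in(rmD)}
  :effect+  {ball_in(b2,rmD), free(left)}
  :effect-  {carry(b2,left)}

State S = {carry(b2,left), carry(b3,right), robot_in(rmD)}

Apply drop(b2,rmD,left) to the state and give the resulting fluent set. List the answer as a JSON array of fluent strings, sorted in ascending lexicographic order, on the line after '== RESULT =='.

Compute (S \ del) ∪ add:
  pre ⊆ S: {carry(b2,left), robot_in(rmD)} ⊆ S  — applicable
  S \ del = {carry(b3,right), robot_in(rmD)}
  ∪ add   = {ball_in(b2,rmD), carry(b3,right), free(left), robot_in(rmD)}

== RESULT ==
["ball_in(b2,rmD)", "carry(b3,right)", "free(left)", "robot_in(rmD)"]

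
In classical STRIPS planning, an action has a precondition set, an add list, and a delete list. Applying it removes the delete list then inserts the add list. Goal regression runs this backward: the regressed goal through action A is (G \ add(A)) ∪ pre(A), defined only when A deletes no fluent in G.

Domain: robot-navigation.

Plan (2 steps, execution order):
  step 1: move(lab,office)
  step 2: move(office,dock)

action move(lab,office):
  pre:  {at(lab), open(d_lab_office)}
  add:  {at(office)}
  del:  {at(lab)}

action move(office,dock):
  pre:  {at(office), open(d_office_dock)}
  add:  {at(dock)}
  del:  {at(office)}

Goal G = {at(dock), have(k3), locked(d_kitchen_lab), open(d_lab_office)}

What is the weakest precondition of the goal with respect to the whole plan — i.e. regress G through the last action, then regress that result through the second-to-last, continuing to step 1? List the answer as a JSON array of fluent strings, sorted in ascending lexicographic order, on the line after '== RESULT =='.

Regress step by step:
  through step 2 (move(office,dock)): drop {at(dock)}, keep {have(k3), locked(d_kitchen_lab), open(d_lab_office)}, require {at(office), open(d_office_dock)}
    → {at(office), have(k3), locked(d_kitchen_lab), open(d_lab_office), open(d_office_dock)}
  through step 1 (move(lab,office)): drop {at(office)}, keep {have(k3), locked(d_kitchen_lab), open(d_lab_office), open(d_office_dock)}, require {at(lab), open(d_lab_office)}
    → {at(lab), have(k3), locked(d_kitchen_lab), open(d_lab_office), open(d_office_dock)}

== RESULT ==
["at(lab)", "have(k3)", "locked(d_kitchen_lab)", "open(d_lab_office)", "open(d_office_dock)"]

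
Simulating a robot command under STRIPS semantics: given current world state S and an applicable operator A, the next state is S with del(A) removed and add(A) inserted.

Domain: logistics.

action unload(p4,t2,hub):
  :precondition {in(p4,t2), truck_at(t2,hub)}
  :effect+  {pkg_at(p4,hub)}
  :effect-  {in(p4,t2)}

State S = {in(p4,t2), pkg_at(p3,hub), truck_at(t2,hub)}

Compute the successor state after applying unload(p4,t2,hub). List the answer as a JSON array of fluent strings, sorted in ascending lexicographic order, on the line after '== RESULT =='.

Progress:
  pre ⊆ S: {in(p4,t2), truck_at(t2,hub)} ⊆ S  — applicable
  S \ del = {pkg_at(p3,hub), truck_at(t2,hub)}
  ∪ add   = {pkg_at(p3,hub), pkg_at(p4,hub), truck_at(t2,hub)}

== RESULT ==
["pkg_at(p3,hub)", "pkg_at(p4,hub)", "truck_at(t2,hub)"]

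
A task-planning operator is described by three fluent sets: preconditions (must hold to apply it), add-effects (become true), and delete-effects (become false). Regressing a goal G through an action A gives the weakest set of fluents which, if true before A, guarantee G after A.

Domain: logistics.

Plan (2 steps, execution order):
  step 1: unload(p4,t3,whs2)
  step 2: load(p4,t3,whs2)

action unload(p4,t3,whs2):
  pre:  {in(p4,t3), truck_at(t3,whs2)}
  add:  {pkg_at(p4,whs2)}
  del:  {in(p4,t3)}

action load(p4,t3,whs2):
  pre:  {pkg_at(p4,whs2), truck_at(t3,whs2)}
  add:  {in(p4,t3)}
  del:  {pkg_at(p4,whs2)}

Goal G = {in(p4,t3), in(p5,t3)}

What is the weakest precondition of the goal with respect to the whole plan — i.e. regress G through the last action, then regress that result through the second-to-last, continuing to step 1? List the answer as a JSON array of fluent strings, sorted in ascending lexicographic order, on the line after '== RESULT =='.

Regress step by step:
  through step 2 (load(p4,t3,whs2)): drop {in(p4,t3)}, keep {in(p5,t3)}, require {pkg_at(p4,whs2), truck_at(t3,whs2)}
    → {in(p5,t3), pkg_at(p4,whs2), truck_at(t3,whs2)}
  through step 1 (unload(p4,t3,whs2)): drop {pkg_at(p4,whs2)}, keep {in(p5,t3), truck_at(t3,whs2)}, require {in(p4,t3), truck_at(t3,whs2)}
    → {in(p4,t3), in(p5,t3), truck_at(t3,whs2)}

== RESULT ==
["in(p4,t3)", "in(p5,t3)", "truck_at(t3,whs2)"]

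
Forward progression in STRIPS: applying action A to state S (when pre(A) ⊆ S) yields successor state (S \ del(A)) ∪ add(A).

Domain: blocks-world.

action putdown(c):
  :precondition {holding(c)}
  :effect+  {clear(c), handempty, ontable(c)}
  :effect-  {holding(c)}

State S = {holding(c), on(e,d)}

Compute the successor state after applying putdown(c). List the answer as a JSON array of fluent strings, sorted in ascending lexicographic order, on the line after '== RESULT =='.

Compute (S \ del) ∪ add:
  pre ⊆ S: {holding(c)} ⊆ S  — applicable
  S \ del = {on(e,d)}
  ∪ add   = {clear(c), handempty, on(e,d), ontable(c)}

== RESULT ==
["clear(c)", "handempty", "on(e,d)", "ontable(c)"]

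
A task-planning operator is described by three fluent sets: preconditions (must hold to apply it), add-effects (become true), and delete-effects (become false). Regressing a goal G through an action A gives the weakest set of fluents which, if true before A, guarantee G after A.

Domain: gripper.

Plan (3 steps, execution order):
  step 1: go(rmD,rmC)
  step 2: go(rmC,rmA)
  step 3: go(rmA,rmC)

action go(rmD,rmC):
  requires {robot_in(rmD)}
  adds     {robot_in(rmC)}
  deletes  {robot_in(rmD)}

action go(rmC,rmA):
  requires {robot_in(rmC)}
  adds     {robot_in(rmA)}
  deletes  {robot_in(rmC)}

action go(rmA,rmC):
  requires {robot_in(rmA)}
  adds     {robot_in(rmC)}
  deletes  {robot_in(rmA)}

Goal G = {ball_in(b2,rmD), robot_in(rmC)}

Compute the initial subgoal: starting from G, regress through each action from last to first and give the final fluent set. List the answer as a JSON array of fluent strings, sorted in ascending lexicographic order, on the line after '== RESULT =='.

Regress step by step:
  through step 3 (go(rmA,rmC)): drop {robot_in(rmC)}, keep {ball_in(b2,rmD)}, require {robot_in(rmA)}
    → {ball_in(b2,rmD), robot_in(rmA)}
  through step 2 (go(rmC,rmA)): drop {robot_in(rmA)}, keep {ball_in(b2,rmD)}, require {robot_in(rmC)}
    → {ball_in(b2,rmD), robot_in(rmC)}
  through step 1 (go(rmD,rmC)): drop {robot_in(rmC)}, keep {ball_in(b2,rmD)}, require {robot_in(rmD)}
    → {ball_in(b2,rmD), robot_in(rmD)}

== RESULT ==
["ball_in(b2,rmD)", "robot_in(rmD)"]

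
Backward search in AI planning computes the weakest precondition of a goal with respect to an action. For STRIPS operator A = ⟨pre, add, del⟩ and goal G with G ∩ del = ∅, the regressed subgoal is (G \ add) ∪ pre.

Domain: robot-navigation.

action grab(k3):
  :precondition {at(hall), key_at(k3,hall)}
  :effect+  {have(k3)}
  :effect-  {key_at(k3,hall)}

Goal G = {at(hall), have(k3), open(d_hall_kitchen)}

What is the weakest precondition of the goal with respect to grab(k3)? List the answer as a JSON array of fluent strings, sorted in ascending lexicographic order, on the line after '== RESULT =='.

Regress:
  G ∩ del = {}  (empty — regression defined)
  G \ add = {at(hall), have(k3), open(d_hall_kitchen)} \ {have(k3)} = {at(hall), open(d_hall_kitchen)}
  ∪ pre   = {at(hall), open(d_hall_kitchen)} ∪ {at(hall), key_at(k3,hall)}
          = {at(hall), key_at(k3,hall), open(d_hall_kitchen)}

== RESULT ==
["at(hall)", "key_at(k3,hall)", "open(d_hall_kitchen)"]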